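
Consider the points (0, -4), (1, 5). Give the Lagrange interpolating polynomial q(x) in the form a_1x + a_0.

L_0(x) = (x - 1) / [-1] = -x + 1
L_1(x) = x / [1] = x
q(x) = (-4)·L_0 + 5·L_1
  (-4)·L_0(x) = 4x - 4
  5·L_1(x) = 5x
Adding term by term: 9x - 4

q(x) = 9x - 4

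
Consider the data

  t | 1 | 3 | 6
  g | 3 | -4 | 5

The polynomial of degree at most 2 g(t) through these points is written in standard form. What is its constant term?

Build the Lagrange basis polynomials:
L_0(t) = (t - 3)(t - 6) / [10] = (1/10)t^2 - (9/10)t + 9/5
L_1(t) = (t - 1)(t - 6) / [-6] = -(1/6)t^2 + (7/6)t - 1
L_2(t) = (t - 1)(t - 3) / [15] = (1/15)t^2 - (4/15)t + 1/5
g(t) = 3·L_0 + (-4)·L_1 + 5·L_2
Only the constant term is needed; take it from each L_i and combine:
3·(9/5) + (-4)·(-1) + 5·(1/5) = 52/5

52/5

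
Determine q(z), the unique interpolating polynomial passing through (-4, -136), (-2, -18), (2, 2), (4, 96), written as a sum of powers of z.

q(z) = 2z^3 - z^2 - 3z - 4

Build the Lagrange basis polynomials:
L_0(z) = (z + 2)(z - 2)(z - 4) / [-96] = -(1/96)z^3 + (1/24)z^2 + (1/24)z - 1/6
L_1(z) = (z + 4)(z - 2)(z - 4) / [48] = (1/48)z^3 - (1/24)z^2 - (1/3)z + 2/3
L_2(z) = (z + 4)(z + 2)(z - 4) / [-48] = -(1/48)z^3 - (1/24)z^2 + (1/3)z + 2/3
L_3(z) = (z + 4)(z + 2)(z - 2) / [96] = (1/96)z^3 + (1/24)z^2 - (1/24)z - 1/6
q(z) = (-136)·L_0 + (-18)·L_1 + 2·L_2 + 96·L_3
  (-136)·L_0(z) = (17/12)z^3 - (17/3)z^2 - (17/3)z + 68/3
  (-18)·L_1(z) = -(3/8)z^3 + (3/4)z^2 + 6z - 12
  2·L_2(z) = -(1/24)z^3 - (1/12)z^2 + (2/3)z + 4/3
  96·L_3(z) = z^3 + 4z^2 - 4z - 16
Adding term by term: 2z^3 - z^2 - 3z - 4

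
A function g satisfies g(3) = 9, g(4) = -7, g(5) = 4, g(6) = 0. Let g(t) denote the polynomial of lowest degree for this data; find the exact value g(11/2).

L_0(11/2) = (3/2)·(1/2)·(-1/2)/[(-1)·(-2)·(-3)] = 1/16
L_1(11/2) = (5/2)·(1/2)·(-1/2)/[(1)·(-1)·(-2)] = -5/16
L_2(11/2) = (5/2)·(3/2)·(-1/2)/[(2)·(1)·(-1)] = 15/16
L_3(11/2) = (5/2)·(3/2)·(1/2)/[(3)·(2)·(1)] = 5/16
Sum: 9·(1/16) + (-7)·(-5/16) + 4·(15/16) + 0 = 13/2

13/2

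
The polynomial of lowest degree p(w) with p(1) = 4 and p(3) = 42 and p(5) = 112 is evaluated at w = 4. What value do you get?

Using Newton's divided-difference form:
p[1,3] = (42 - 4) / (3 - 1) = 19
p[3,5] = (112 - 42) / (5 - 3) = 35
p[1,3,5] = (35 - 19) / (5 - 1) = 4
p(4) = 4 + 19·(3) + 4·(3)·(1) = 73

73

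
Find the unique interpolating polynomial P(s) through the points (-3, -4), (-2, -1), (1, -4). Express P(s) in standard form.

Build the Lagrange basis polynomials:
L_0(s) = (s + 2)(s - 1) / [4] = (1/4)s^2 + (1/4)s - 1/2
L_1(s) = (s + 3)(s - 1) / [-3] = -(1/3)s^2 - (2/3)s + 1
L_2(s) = (s + 3)(s + 2) / [12] = (1/12)s^2 + (5/12)s + 1/2
P(s) = (-4)·L_0 + (-1)·L_1 + (-4)·L_2
  (-4)·L_0(s) = -s^2 - s + 2
  (-1)·L_1(s) = (1/3)s^2 + (2/3)s - 1
  (-4)·L_2(s) = -(1/3)s^2 - (5/3)s - 2
Adding term by term: -s^2 - 2s - 1

P(s) = -s^2 - 2s - 1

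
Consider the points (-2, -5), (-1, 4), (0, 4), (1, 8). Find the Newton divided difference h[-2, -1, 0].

-9/2

h[-2,-1] = (4 - (-5)) / (-1 - (-2)) = 9
h[-1,0] = (4 - 4) / (0 - (-1)) = 0
h[-2,-1,0] = (0 - 9) / (0 - (-2)) = -9/2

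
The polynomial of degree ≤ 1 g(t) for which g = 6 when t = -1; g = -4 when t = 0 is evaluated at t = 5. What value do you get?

Evaluate each Lagrange basis at t = 5:
L_0(5) = (5)/[(-1)] = -5
L_1(5) = (6)/[(1)] = 6
Sum: 6·(-5) + (-4)·(6) = -54

-54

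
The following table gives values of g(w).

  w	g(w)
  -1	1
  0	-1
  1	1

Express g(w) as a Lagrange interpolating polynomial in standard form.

g(w) = 2w^2 - 1

Build the Lagrange basis polynomials:
L_0(w) = w(w - 1) / [2] = (1/2)w^2 - (1/2)w
L_1(w) = (w + 1)(w - 1) / [-1] = -w^2 + 1
L_2(w) = (w + 1)w / [2] = (1/2)w^2 + (1/2)w
g(w) = 1·L_0 + (-1)·L_1 + 1·L_2
  1·L_0(w) = (1/2)w^2 - (1/2)w
  (-1)·L_1(w) = w^2 - 1
  1·L_2(w) = (1/2)w^2 + (1/2)w
Adding term by term: 2w^2 - 1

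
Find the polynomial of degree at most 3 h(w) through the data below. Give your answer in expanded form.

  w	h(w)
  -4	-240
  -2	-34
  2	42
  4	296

Newton's divided differences:
h[-4,-2] = (-34 - (-240)) / (-2 - (-4)) = 103
h[-2,2] = (42 - (-34)) / (2 - (-2)) = 19
h[2,4] = (296 - 42) / (4 - 2) = 127
h[-4,-2,2] = (19 - 103) / (2 - (-4)) = -14
h[-2,2,4] = (127 - 19) / (4 - (-2)) = 18
h[-4,-2,2,4] = (18 - (-14)) / (4 - (-4)) = 4
h(w) = -240 + 103·(w + 4) + (-14)·(w + 4)(w + 2) + 4·(w + 4)(w + 2)(w - 2)
Expanding: h(w) = 4w^3 + 2w^2 + 3w - 4

h(w) = 4w^3 + 2w^2 + 3w - 4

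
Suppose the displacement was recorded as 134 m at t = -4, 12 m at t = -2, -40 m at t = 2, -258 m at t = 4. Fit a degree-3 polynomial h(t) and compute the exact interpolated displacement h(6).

-796

Evaluate each Lagrange basis at t = 6:
L_0(6) = (8)·(4)·(2)/[(-2)·(-6)·(-8)] = -2/3
L_1(6) = (10)·(4)·(2)/[(2)·(-4)·(-6)] = 5/3
L_2(6) = (10)·(8)·(2)/[(6)·(4)·(-2)] = -10/3
L_3(6) = (10)·(8)·(4)/[(8)·(6)·(2)] = 10/3
Sum: 134·(-2/3) + 12·(5/3) + (-40)·(-10/3) + (-258)·(10/3) = -796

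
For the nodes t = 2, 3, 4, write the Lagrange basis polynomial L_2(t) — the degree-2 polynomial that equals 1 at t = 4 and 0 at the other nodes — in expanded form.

L_2(t) = (t - 2)(t - 3) / [(2)·(1)]
       = (t^2 - 5t + 6) / (2)

L_2(t) = (1/2)t^2 - (5/2)t + 3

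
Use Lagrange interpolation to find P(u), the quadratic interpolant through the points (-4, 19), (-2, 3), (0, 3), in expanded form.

P(u) = 2u^2 + 4u + 3

Build the Lagrange basis polynomials:
L_0(u) = (u + 2)u / [8] = (1/8)u^2 + (1/4)u
L_1(u) = (u + 4)u / [-4] = -(1/4)u^2 - u
L_2(u) = (u + 4)(u + 2) / [8] = (1/8)u^2 + (3/4)u + 1
P(u) = 19·L_0 + 3·L_1 + 3·L_2
  19·L_0(u) = (19/8)u^2 + (19/4)u
  3·L_1(u) = -(3/4)u^2 - 3u
  3·L_2(u) = (3/8)u^2 + (9/4)u + 3
Adding term by term: 2u^2 + 4u + 3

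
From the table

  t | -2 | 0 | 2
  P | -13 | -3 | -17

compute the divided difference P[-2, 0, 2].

-3

P[-2,0] = (-3 - (-13)) / (0 - (-2)) = 5
P[0,2] = (-17 - (-3)) / (2 - 0) = -7
P[-2,0,2] = (-7 - 5) / (2 - (-2)) = -3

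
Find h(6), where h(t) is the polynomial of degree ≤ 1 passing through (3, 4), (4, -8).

L_0(6) = (2)/[(-1)] = -2
L_1(6) = (3)/[(1)] = 3
Sum: 4·(-2) + (-8)·(3) = -32

-32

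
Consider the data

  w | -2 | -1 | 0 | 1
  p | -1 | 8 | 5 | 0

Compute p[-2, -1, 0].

p[-2,-1] = (8 - (-1)) / (-1 - (-2)) = 9
p[-1,0] = (5 - 8) / (0 - (-1)) = -3
p[-2,-1,0] = (-3 - 9) / (0 - (-2)) = -6

-6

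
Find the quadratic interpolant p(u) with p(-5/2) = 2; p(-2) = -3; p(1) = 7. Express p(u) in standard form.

Build the Lagrange basis polynomials:
L_0(u) = (u + 2)(u - 1) / [7/4] = (4/7)u^2 + (4/7)u - 8/7
L_1(u) = (u + 5/2)(u - 1) / [-3/2] = -(2/3)u^2 - u + 5/3
L_2(u) = (u + 5/2)(u + 2) / [21/2] = (2/21)u^2 + (3/7)u + 10/21
p(u) = 2·L_0 + (-3)·L_1 + 7·L_2
  2·L_0(u) = (8/7)u^2 + (8/7)u - 16/7
  (-3)·L_1(u) = 2u^2 + 3u - 5
  7·L_2(u) = (2/3)u^2 + 3u + 10/3
Adding term by term: (80/21)u^2 + (50/7)u - 83/21

p(u) = (80/21)u^2 + (50/7)u - 83/21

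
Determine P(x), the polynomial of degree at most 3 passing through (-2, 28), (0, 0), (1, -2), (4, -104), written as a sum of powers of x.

Newton's divided differences:
P[-2,0] = (0 - 28) / (0 - (-2)) = -14
P[0,1] = (-2 - 0) / (1 - 0) = -2
P[1,4] = (-104 - (-2)) / (4 - 1) = -34
P[-2,0,1] = (-2 - (-14)) / (1 - (-2)) = 4
P[0,1,4] = (-34 - (-2)) / (4 - 0) = -8
P[-2,0,1,4] = (-8 - 4) / (4 - (-2)) = -2
P(x) = 28 + (-14)·(x + 2) + 4·(x + 2)x + (-2)·(x + 2)x(x - 1)
Expanding: P(x) = -2x^3 + 2x^2 - 2x

P(x) = -2x^3 + 2x^2 - 2x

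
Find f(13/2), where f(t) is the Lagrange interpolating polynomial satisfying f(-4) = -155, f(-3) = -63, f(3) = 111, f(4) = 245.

7685/8

Evaluate each Lagrange basis at t = 13/2:
L_0(13/2) = (19/2)·(7/2)·(5/2)/[(-1)·(-7)·(-8)] = -95/64
L_1(13/2) = (21/2)·(7/2)·(5/2)/[(1)·(-6)·(-7)] = 35/16
L_2(13/2) = (21/2)·(19/2)·(5/2)/[(7)·(6)·(-1)] = -95/16
L_3(13/2) = (21/2)·(19/2)·(7/2)/[(8)·(7)·(1)] = 399/64
Sum: (-155)·(-95/64) + (-63)·(35/16) + 111·(-95/16) + 245·(399/64) = 7685/8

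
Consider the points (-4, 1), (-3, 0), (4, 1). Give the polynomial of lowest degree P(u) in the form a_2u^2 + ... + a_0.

Newton's divided differences:
P[-4,-3] = (0 - 1) / (-3 - (-4)) = -1
P[-3,4] = (1 - 0) / (4 - (-3)) = 1/7
P[-4,-3,4] = (1/7 - (-1)) / (4 - (-4)) = 1/7
P(u) = 1 + (-1)·(u + 4) + (1/7)·(u + 4)(u + 3)
Expanding: P(u) = (1/7)u^2 - 9/7

P(u) = (1/7)u^2 - 9/7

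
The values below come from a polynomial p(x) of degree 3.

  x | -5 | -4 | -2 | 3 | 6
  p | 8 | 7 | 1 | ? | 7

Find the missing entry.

-119/11

The 4 known values determine p uniquely (degree ≤ 3).
L_0(3) = (7)·(5)·(-3)/[(-1)·(-3)·(-11)] = 35/11
L_1(3) = (8)·(5)·(-3)/[(1)·(-2)·(-10)] = -6
L_2(3) = (8)·(7)·(-3)/[(3)·(2)·(-8)] = 7/2
L_3(3) = (8)·(7)·(5)/[(11)·(10)·(8)] = 7/22
Sum: 8·(35/11) + 7·(-6) + 1·(7/2) + 7·(7/22) = -119/11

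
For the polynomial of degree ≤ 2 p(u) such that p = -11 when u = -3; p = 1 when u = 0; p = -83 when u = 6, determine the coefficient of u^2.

-2

Build the Lagrange basis polynomials:
L_0(u) = u(u - 6) / [27] = (1/27)u^2 - (2/9)u
L_1(u) = (u + 3)(u - 6) / [-18] = -(1/18)u^2 + (1/6)u + 1
L_2(u) = (u + 3)u / [54] = (1/54)u^2 + (1/18)u
p(u) = (-11)·L_0 + 1·L_1 + (-83)·L_2
Only the coefficient of u^2 is needed; take it from each L_i and combine:
(-11)·(1/27) + 1·(-1/18) + (-83)·(1/54) = -2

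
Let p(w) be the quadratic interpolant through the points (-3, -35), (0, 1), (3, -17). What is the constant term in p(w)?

1

Build the Lagrange basis polynomials:
L_0(w) = w(w - 3) / [18] = (1/18)w^2 - (1/6)w
L_1(w) = (w + 3)(w - 3) / [-9] = -(1/9)w^2 + 1
L_2(w) = (w + 3)w / [18] = (1/18)w^2 + (1/6)w
p(w) = (-35)·L_0 + 1·L_1 + (-17)·L_2
Only the constant term is needed; take it from each L_i and combine:
(-35)·(0) + 1·(1) + (-17)·(0) = 1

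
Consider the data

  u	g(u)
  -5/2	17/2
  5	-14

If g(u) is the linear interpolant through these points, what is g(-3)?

Evaluate each Lagrange basis at u = -3:
L_0(-3) = (-8)/[(-15/2)] = 16/15
L_1(-3) = (-1/2)/[(15/2)] = -1/15
Sum: 17/2·(16/15) + (-14)·(-1/15) = 10

10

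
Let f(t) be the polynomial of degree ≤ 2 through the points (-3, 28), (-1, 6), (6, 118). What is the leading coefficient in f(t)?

3

Build the Lagrange basis polynomials:
L_0(t) = (t + 1)(t - 6) / [18] = (1/18)t^2 - (5/18)t - 1/3
L_1(t) = (t + 3)(t - 6) / [-14] = -(1/14)t^2 + (3/14)t + 9/7
L_2(t) = (t + 3)(t + 1) / [63] = (1/63)t^2 + (4/63)t + 1/21
f(t) = 28·L_0 + 6·L_1 + 118·L_2
Only the coefficient of t^2 is needed; take it from each L_i and combine:
28·(1/18) + 6·(-1/14) + 118·(1/63) = 3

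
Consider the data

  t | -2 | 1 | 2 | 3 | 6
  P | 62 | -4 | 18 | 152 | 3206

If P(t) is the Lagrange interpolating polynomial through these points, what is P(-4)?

Evaluate each Lagrange basis at t = -4:
L_0(-4) = (-5)·(-6)·(-7)·(-10)/[(-3)·(-4)·(-5)·(-8)] = 35/8
L_1(-4) = (-2)·(-6)·(-7)·(-10)/[(3)·(-1)·(-2)·(-5)] = -28
L_2(-4) = (-2)·(-5)·(-7)·(-10)/[(4)·(1)·(-1)·(-4)] = 175/4
L_3(-4) = (-2)·(-5)·(-6)·(-10)/[(5)·(2)·(1)·(-3)] = -20
L_4(-4) = (-2)·(-5)·(-6)·(-7)/[(8)·(5)·(4)·(3)] = 7/8
Sum: 62·(35/8) + (-4)·(-28) + 18·(175/4) + 152·(-20) + 3206·(7/8) = 936

936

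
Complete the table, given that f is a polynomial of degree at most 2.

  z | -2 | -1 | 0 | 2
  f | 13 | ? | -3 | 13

1

The 3 known values determine f uniquely (degree ≤ 2).
L_0(-1) = (-1)·(-3)/[(-2)·(-4)] = 3/8
L_1(-1) = (1)·(-3)/[(2)·(-2)] = 3/4
L_2(-1) = (1)·(-1)/[(4)·(2)] = -1/8
Sum: 13·(3/8) + (-3)·(3/4) + 13·(-1/8) = 1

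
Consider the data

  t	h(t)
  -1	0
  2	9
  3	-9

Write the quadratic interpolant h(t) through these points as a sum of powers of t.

h(t) = -(21/4)t^2 + (33/4)t + 27/2

Build the Lagrange basis polynomials:
L_0(t) = (t - 2)(t - 3) / [12] = (1/12)t^2 - (5/12)t + 1/2
L_1(t) = (t + 1)(t - 3) / [-3] = -(1/3)t^2 + (2/3)t + 1
L_2(t) = (t + 1)(t - 2) / [4] = (1/4)t^2 - (1/4)t - 1/2
h(t) = 0·L_0 + 9·L_1 + (-9)·L_2
  0·L_0(t) = 0
  9·L_1(t) = -3t^2 + 6t + 9
  (-9)·L_2(t) = -(9/4)t^2 + (9/4)t + 9/2
Adding term by term: -(21/4)t^2 + (33/4)t + 27/2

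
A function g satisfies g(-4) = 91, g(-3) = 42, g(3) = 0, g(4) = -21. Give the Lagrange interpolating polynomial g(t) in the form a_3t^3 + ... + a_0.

Build the Lagrange basis polynomials:
L_0(t) = (t + 3)(t - 3)(t - 4) / [-56] = -(1/56)t^3 + (1/14)t^2 + (9/56)t - 9/14
L_1(t) = (t + 4)(t - 3)(t - 4) / [42] = (1/42)t^3 - (1/14)t^2 - (8/21)t + 8/7
L_2(t) = (t + 4)(t + 3)(t - 4) / [-42] = -(1/42)t^3 - (1/14)t^2 + (8/21)t + 8/7
L_3(t) = (t + 4)(t + 3)(t - 3) / [56] = (1/56)t^3 + (1/14)t^2 - (9/56)t - 9/14
g(t) = 91·L_0 + 42·L_1 + 0·L_2 + (-21)·L_3
  91·L_0(t) = -(13/8)t^3 + (13/2)t^2 + (117/8)t - 117/2
  42·L_1(t) = t^3 - 3t^2 - 16t + 48
  0·L_2(t) = 0
  (-21)·L_3(t) = -(3/8)t^3 - (3/2)t^2 + (27/8)t + 27/2
Adding term by term: -t^3 + 2t^2 + 2t + 3

g(t) = -t^3 + 2t^2 + 2t + 3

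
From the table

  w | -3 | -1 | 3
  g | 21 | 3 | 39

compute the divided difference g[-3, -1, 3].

3

g[-3,-1] = (3 - 21) / (-1 - (-3)) = -9
g[-1,3] = (39 - 3) / (3 - (-1)) = 9
g[-3,-1,3] = (9 - (-9)) / (3 - (-3)) = 3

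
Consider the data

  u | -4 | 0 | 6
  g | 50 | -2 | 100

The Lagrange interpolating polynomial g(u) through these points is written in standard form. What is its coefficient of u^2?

The leading coefficient equals the top divided difference g[-4,0,6].
g[-4,0] = (-2 - 50) / (0 - (-4)) = -13
g[0,6] = (100 - (-2)) / (6 - 0) = 17
g[-4,0,6] = (17 - (-13)) / (6 - (-4)) = 3

3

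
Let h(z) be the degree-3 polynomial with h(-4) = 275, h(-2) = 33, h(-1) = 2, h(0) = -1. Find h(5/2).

Evaluate each Lagrange basis at z = 5/2:
L_0(5/2) = (9/2)·(7/2)·(5/2)/[(-2)·(-3)·(-4)] = -105/64
L_1(5/2) = (13/2)·(7/2)·(5/2)/[(2)·(-1)·(-2)] = 455/32
L_2(5/2) = (13/2)·(9/2)·(5/2)/[(3)·(1)·(-1)] = -195/8
L_3(5/2) = (13/2)·(9/2)·(7/2)/[(4)·(2)·(1)] = 819/64
Sum: 275·(-105/64) + 33·(455/32) + 2·(-195/8) + (-1)·(819/64) = -87/2

-87/2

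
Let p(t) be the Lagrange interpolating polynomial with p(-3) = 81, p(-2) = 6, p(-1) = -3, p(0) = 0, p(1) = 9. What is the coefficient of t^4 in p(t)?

The leading coefficient equals the top divided difference p[-3,-2,-1,0,1].
p[-3,-2] = (6 - 81) / (-2 - (-3)) = -75
p[-2,-1] = (-3 - 6) / (-1 - (-2)) = -9
p[-1,0] = (0 - (-3)) / (0 - (-1)) = 3
p[0,1] = (9 - 0) / (1 - 0) = 9
p[-3,-2,-1] = (-9 - (-75)) / (-1 - (-3)) = 33
p[-2,-1,0] = (3 - (-9)) / (0 - (-2)) = 6
p[-1,0,1] = (9 - 3) / (1 - (-1)) = 3
p[-3,-2,-1,0] = (6 - 33) / (0 - (-3)) = -9
p[-2,-1,0,1] = (3 - 6) / (1 - (-2)) = -1
p[-3,-2,-1,0,1] = (-1 - (-9)) / (1 - (-3)) = 2

2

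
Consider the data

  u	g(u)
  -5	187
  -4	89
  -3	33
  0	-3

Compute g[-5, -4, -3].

g[-5,-4] = (89 - 187) / (-4 - (-5)) = -98
g[-4,-3] = (33 - 89) / (-3 - (-4)) = -56
g[-5,-4,-3] = (-56 - (-98)) / (-3 - (-5)) = 21

21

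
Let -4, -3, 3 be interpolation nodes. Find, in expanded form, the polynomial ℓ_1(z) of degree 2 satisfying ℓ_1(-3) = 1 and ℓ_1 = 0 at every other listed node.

ℓ_1(z) = -(1/6)z^2 - (1/6)z + 2

ℓ_1(z) = (z + 4)(z - 3) / [(1)·(-6)]
       = (z^2 + z - 12) / (-6)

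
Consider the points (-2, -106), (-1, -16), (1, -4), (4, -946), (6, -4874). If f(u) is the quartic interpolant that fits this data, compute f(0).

Using Newton's divided-difference form:
f[-2,-1] = (-16 - (-106)) / (-1 - (-2)) = 90
f[-1,1] = (-4 - (-16)) / (1 - (-1)) = 6
f[1,4] = (-946 - (-4)) / (4 - 1) = -314
f[4,6] = (-4874 - (-946)) / (6 - 4) = -1964
f[-2,-1,1] = (6 - 90) / (1 - (-2)) = -28
f[-1,1,4] = (-314 - 6) / (4 - (-1)) = -64
f[1,4,6] = (-1964 - (-314)) / (6 - 1) = -330
f[-2,-1,1,4] = (-64 - (-28)) / (4 - (-2)) = -6
f[-1,1,4,6] = (-330 - (-64)) / (6 - (-1)) = -38
f[-2,-1,1,4,6] = (-38 - (-6)) / (6 - (-2)) = -4
f(0) = -106 + 90·(2) + (-28)·(2)·(1) + (-6)·(2)·(1)·(-1) + (-4)·(2)·(1)·(-1)·(-4) = -2

-2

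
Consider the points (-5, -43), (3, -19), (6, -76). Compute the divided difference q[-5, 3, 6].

q[-5,3] = (-19 - (-43)) / (3 - (-5)) = 3
q[3,6] = (-76 - (-19)) / (6 - 3) = -19
q[-5,3,6] = (-19 - 3) / (6 - (-5)) = -2

-2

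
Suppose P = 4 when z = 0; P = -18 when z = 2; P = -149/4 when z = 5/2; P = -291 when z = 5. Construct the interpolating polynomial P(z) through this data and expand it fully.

P(z) = -2z^3 - 2z^2 + z + 4

L_0(z) = (z - 2)(z - 5/2)(z - 5) / [-25] = -(1/25)z^3 + (19/50)z^2 - (11/10)z + 1
L_1(z) = z(z - 5/2)(z - 5) / [3] = (1/3)z^3 - (5/2)z^2 + (25/6)z
L_2(z) = z(z - 2)(z - 5) / [-25/8] = -(8/25)z^3 + (56/25)z^2 - (16/5)z
L_3(z) = z(z - 2)(z - 5/2) / [75/2] = (2/75)z^3 - (3/25)z^2 + (2/15)z
P(z) = 4·L_0 + (-18)·L_1 + (-149/4)·L_2 + (-291)·L_3
  4·L_0(z) = -(4/25)z^3 + (38/25)z^2 - (22/5)z + 4
  (-18)·L_1(z) = -6z^3 + 45z^2 - 75z
  (-149/4)·L_2(z) = (298/25)z^3 - (2086/25)z^2 + (596/5)z
  (-291)·L_3(z) = -(194/25)z^3 + (873/25)z^2 - (194/5)z
Adding term by term: -2z^3 - 2z^2 + z + 4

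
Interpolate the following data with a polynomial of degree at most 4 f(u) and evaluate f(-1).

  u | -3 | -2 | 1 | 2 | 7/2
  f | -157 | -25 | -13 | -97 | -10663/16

-1

Evaluate each Lagrange basis at u = -1:
L_0(-1) = (1)·(-2)·(-3)·(-9/2)/[(-1)·(-4)·(-5)·(-13/2)] = -27/130
L_1(-1) = (2)·(-2)·(-3)·(-9/2)/[(1)·(-3)·(-4)·(-11/2)] = 9/11
L_2(-1) = (2)·(1)·(-3)·(-9/2)/[(4)·(3)·(-1)·(-5/2)] = 9/10
L_3(-1) = (2)·(1)·(-2)·(-9/2)/[(5)·(4)·(1)·(-3/2)] = -3/5
L_4(-1) = (2)·(1)·(-2)·(-3)/[(13/2)·(11/2)·(5/2)·(3/2)] = 64/715
Sum: (-157)·(-27/130) + (-25)·(9/11) + (-13)·(9/10) + (-97)·(-3/5) + (-10663/16)·(64/715) = -1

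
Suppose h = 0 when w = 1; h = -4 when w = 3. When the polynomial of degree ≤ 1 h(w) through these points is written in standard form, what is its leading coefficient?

The leading coefficient equals the top divided difference h[1,3].
h[1,3] = (-4 - 0) / (3 - 1) = -2

-2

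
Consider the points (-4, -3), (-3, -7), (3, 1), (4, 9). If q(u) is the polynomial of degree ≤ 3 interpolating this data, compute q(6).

L_0(6) = (9)·(3)·(2)/[(-1)·(-7)·(-8)] = -27/28
L_1(6) = (10)·(3)·(2)/[(1)·(-6)·(-7)] = 10/7
L_2(6) = (10)·(9)·(2)/[(7)·(6)·(-1)] = -30/7
L_3(6) = (10)·(9)·(3)/[(8)·(7)·(1)] = 135/28
Sum: (-3)·(-27/28) + (-7)·(10/7) + 1·(-30/7) + 9·(135/28) = 32

32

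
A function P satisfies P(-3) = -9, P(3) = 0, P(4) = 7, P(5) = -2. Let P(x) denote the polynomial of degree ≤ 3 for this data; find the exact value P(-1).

Evaluate each Lagrange basis at x = -1:
L_0(-1) = (-4)·(-5)·(-6)/[(-6)·(-7)·(-8)] = 5/14
L_1(-1) = (2)·(-5)·(-6)/[(6)·(-1)·(-2)] = 5
L_2(-1) = (2)·(-4)·(-6)/[(7)·(1)·(-1)] = -48/7
L_3(-1) = (2)·(-4)·(-5)/[(8)·(2)·(1)] = 5/2
Sum: (-9)·(5/14) + 0 + 7·(-48/7) + (-2)·(5/2) = -787/14

-787/14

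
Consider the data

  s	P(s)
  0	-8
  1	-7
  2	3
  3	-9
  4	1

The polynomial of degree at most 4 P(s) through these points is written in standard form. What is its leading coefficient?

25/8

Build the Lagrange basis polynomials:
L_0(s) = (s - 1)(s - 2)(s - 3)(s - 4) / [24] = (1/24)s^4 - (5/12)s^3 + (35/24)s^2 - (25/12)s + 1
L_1(s) = s(s - 2)(s - 3)(s - 4) / [-6] = -(1/6)s^4 + (3/2)s^3 - (13/3)s^2 + 4s
L_2(s) = s(s - 1)(s - 3)(s - 4) / [4] = (1/4)s^4 - 2s^3 + (19/4)s^2 - 3s
L_3(s) = s(s - 1)(s - 2)(s - 4) / [-6] = -(1/6)s^4 + (7/6)s^3 - (7/3)s^2 + (4/3)s
L_4(s) = s(s - 1)(s - 2)(s - 3) / [24] = (1/24)s^4 - (1/4)s^3 + (11/24)s^2 - (1/4)s
P(s) = (-8)·L_0 + (-7)·L_1 + 3·L_2 + (-9)·L_3 + 1·L_4
Only the coefficient of s^4 is needed; take it from each L_i and combine:
(-8)·(1/24) + (-7)·(-1/6) + 3·(1/4) + (-9)·(-1/6) + 1·(1/24) = 25/8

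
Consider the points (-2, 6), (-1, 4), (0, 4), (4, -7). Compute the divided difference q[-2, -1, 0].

q[-2,-1] = (4 - 6) / (-1 - (-2)) = -2
q[-1,0] = (4 - 4) / (0 - (-1)) = 0
q[-2,-1,0] = (0 - (-2)) / (0 - (-2)) = 1

1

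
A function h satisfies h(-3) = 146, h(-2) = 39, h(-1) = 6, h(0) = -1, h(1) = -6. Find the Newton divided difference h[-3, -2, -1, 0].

-8

h[-3,-2] = (39 - 146) / (-2 - (-3)) = -107
h[-2,-1] = (6 - 39) / (-1 - (-2)) = -33
h[-1,0] = (-1 - 6) / (0 - (-1)) = -7
h[-3,-2,-1] = (-33 - (-107)) / (-1 - (-3)) = 37
h[-2,-1,0] = (-7 - (-33)) / (0 - (-2)) = 13
h[-3,-2,-1,0] = (13 - 37) / (0 - (-3)) = -8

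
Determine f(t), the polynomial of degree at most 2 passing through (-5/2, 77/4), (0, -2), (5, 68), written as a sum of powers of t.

f(t) = 3t^2 - t - 2

Build the Lagrange basis polynomials:
L_0(t) = t(t - 5) / [75/4] = (4/75)t^2 - (4/15)t
L_1(t) = (t + 5/2)(t - 5) / [-25/2] = -(2/25)t^2 + (1/5)t + 1
L_2(t) = (t + 5/2)t / [75/2] = (2/75)t^2 + (1/15)t
f(t) = (77/4)·L_0 + (-2)·L_1 + 68·L_2
  (77/4)·L_0(t) = (77/75)t^2 - (77/15)t
  (-2)·L_1(t) = (4/25)t^2 - (2/5)t - 2
  68·L_2(t) = (136/75)t^2 + (68/15)t
Adding term by term: 3t^2 - t - 2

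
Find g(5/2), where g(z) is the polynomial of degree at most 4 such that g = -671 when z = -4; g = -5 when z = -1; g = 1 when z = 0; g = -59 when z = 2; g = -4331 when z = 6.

-2299/16

Using Newton's divided-difference form:
g[-4,-1] = (-5 - (-671)) / (-1 - (-4)) = 222
g[-1,0] = (1 - (-5)) / (0 - (-1)) = 6
g[0,2] = (-59 - 1) / (2 - 0) = -30
g[2,6] = (-4331 - (-59)) / (6 - 2) = -1068
g[-4,-1,0] = (6 - 222) / (0 - (-4)) = -54
g[-1,0,2] = (-30 - 6) / (2 - (-1)) = -12
g[0,2,6] = (-1068 - (-30)) / (6 - 0) = -173
g[-4,-1,0,2] = (-12 - (-54)) / (2 - (-4)) = 7
g[-1,0,2,6] = (-173 - (-12)) / (6 - (-1)) = -23
g[-4,-1,0,2,6] = (-23 - 7) / (6 - (-4)) = -3
g(5/2) = -671 + 222·(13/2) + (-54)·(13/2)·(7/2) + 7·(13/2)·(7/2)·(5/2) + (-3)·(13/2)·(7/2)·(5/2)·(1/2) = -2299/16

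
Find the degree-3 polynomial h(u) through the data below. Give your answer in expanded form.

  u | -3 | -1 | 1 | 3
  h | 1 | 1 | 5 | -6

h(u) = -(19/48)u^3 - (11/16)u^2 + (115/48)u + 59/16

Build the Lagrange basis polynomials:
L_0(u) = (u + 1)(u - 1)(u - 3) / [-48] = -(1/48)u^3 + (1/16)u^2 + (1/48)u - 1/16
L_1(u) = (u + 3)(u - 1)(u - 3) / [16] = (1/16)u^3 - (1/16)u^2 - (9/16)u + 9/16
L_2(u) = (u + 3)(u + 1)(u - 3) / [-16] = -(1/16)u^3 - (1/16)u^2 + (9/16)u + 9/16
L_3(u) = (u + 3)(u + 1)(u - 1) / [48] = (1/48)u^3 + (1/16)u^2 - (1/48)u - 1/16
h(u) = 1·L_0 + 1·L_1 + 5·L_2 + (-6)·L_3
  1·L_0(u) = -(1/48)u^3 + (1/16)u^2 + (1/48)u - 1/16
  1·L_1(u) = (1/16)u^3 - (1/16)u^2 - (9/16)u + 9/16
  5·L_2(u) = -(5/16)u^3 - (5/16)u^2 + (45/16)u + 45/16
  (-6)·L_3(u) = -(1/8)u^3 - (3/8)u^2 + (1/8)u + 3/8
Adding term by term: -(19/48)u^3 - (11/16)u^2 + (115/48)u + 59/16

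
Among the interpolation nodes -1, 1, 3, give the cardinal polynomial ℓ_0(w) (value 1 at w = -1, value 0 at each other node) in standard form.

ℓ_0(w) = (w - 1)(w - 3) / [(-2)·(-4)]
       = (w^2 - 4w + 3) / (8)

ℓ_0(w) = (1/8)w^2 - (1/2)w + 3/8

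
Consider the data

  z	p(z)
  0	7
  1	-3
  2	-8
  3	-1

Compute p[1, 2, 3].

p[1,2] = (-8 - (-3)) / (2 - 1) = -5
p[2,3] = (-1 - (-8)) / (3 - 2) = 7
p[1,2,3] = (7 - (-5)) / (3 - 1) = 6

6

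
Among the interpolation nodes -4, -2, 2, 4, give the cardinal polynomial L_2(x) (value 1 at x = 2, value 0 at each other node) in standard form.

L_2(x) = -(1/48)x^3 - (1/24)x^2 + (1/3)x + 2/3

L_2(x) = (x + 4)(x + 2)(x - 4) / [(6)·(4)·(-2)]
       = (x^3 + 2x^2 - 16x - 32) / (-48)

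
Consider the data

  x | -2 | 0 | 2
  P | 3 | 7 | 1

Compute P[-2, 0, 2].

-5/4

P[-2,0] = (7 - 3) / (0 - (-2)) = 2
P[0,2] = (1 - 7) / (2 - 0) = -3
P[-2,0,2] = (-3 - 2) / (2 - (-2)) = -5/4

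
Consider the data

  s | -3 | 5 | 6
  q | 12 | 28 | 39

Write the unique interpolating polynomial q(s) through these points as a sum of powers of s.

Build the Lagrange basis polynomials:
L_0(s) = (s - 5)(s - 6) / [72] = (1/72)s^2 - (11/72)s + 5/12
L_1(s) = (s + 3)(s - 6) / [-8] = -(1/8)s^2 + (3/8)s + 9/4
L_2(s) = (s + 3)(s - 5) / [9] = (1/9)s^2 - (2/9)s - 5/3
q(s) = 12·L_0 + 28·L_1 + 39·L_2
  12·L_0(s) = (1/6)s^2 - (11/6)s + 5
  28·L_1(s) = -(7/2)s^2 + (21/2)s + 63
  39·L_2(s) = (13/3)s^2 - (26/3)s - 65
Adding term by term: s^2 + 3

q(s) = s^2 + 3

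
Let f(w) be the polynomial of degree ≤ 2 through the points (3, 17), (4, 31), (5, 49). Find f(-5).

Evaluate each Lagrange basis at w = -5:
L_0(-5) = (-9)·(-10)/[(-1)·(-2)] = 45
L_1(-5) = (-8)·(-10)/[(1)·(-1)] = -80
L_2(-5) = (-8)·(-9)/[(2)·(1)] = 36
Sum: 17·(45) + 31·(-80) + 49·(36) = 49

49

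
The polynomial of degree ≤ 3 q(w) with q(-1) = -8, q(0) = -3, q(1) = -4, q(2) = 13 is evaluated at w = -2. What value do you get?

L_0(-2) = (-2)·(-3)·(-4)/[(-1)·(-2)·(-3)] = 4
L_1(-2) = (-1)·(-3)·(-4)/[(1)·(-1)·(-2)] = -6
L_2(-2) = (-1)·(-2)·(-4)/[(2)·(1)·(-1)] = 4
L_3(-2) = (-1)·(-2)·(-3)/[(3)·(2)·(1)] = -1
Sum: (-8)·(4) + (-3)·(-6) + (-4)·(4) + 13·(-1) = -43

-43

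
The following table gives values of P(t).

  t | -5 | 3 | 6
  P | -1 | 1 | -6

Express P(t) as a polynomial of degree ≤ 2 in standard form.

Newton's divided differences:
P[-5,3] = (1 - (-1)) / (3 - (-5)) = 1/4
P[3,6] = (-6 - 1) / (6 - 3) = -7/3
P[-5,3,6] = (-7/3 - 1/4) / (6 - (-5)) = -31/132
P(t) = -1 + (1/4)·(t + 5) + (-31/132)·(t + 5)(t - 3)
Expanding: P(t) = -(31/132)t^2 - (29/132)t + 83/22

P(t) = -(31/132)t^2 - (29/132)t + 83/22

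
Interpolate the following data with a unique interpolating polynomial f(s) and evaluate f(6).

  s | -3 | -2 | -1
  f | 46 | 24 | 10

L_0(6) = (8)·(7)/[(-1)·(-2)] = 28
L_1(6) = (9)·(7)/[(1)·(-1)] = -63
L_2(6) = (9)·(8)/[(2)·(1)] = 36
Sum: 46·(28) + 24·(-63) + 10·(36) = 136

136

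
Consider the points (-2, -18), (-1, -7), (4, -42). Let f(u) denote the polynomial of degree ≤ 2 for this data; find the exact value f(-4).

-58

Evaluate each Lagrange basis at u = -4:
L_0(-4) = (-3)·(-8)/[(-1)·(-6)] = 4
L_1(-4) = (-2)·(-8)/[(1)·(-5)] = -16/5
L_2(-4) = (-2)·(-3)/[(6)·(5)] = 1/5
Sum: (-18)·(4) + (-7)·(-16/5) + (-42)·(1/5) = -58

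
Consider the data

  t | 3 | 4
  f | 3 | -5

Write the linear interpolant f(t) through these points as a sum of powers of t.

f(t) = -8t + 27

Build the Lagrange basis polynomials:
L_0(t) = (t - 4) / [-1] = -t + 4
L_1(t) = (t - 3) / [1] = t - 3
f(t) = 3·L_0 + (-5)·L_1
  3·L_0(t) = -3t + 12
  (-5)·L_1(t) = -5t + 15
Adding term by term: -8t + 27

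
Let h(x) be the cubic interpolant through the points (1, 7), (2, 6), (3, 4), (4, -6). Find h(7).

Evaluate each Lagrange basis at x = 7:
L_0(7) = (5)·(4)·(3)/[(-1)·(-2)·(-3)] = -10
L_1(7) = (6)·(4)·(3)/[(1)·(-1)·(-2)] = 36
L_2(7) = (6)·(5)·(3)/[(2)·(1)·(-1)] = -45
L_3(7) = (6)·(5)·(4)/[(3)·(2)·(1)] = 20
Sum: 7·(-10) + 6·(36) + 4·(-45) + (-6)·(20) = -154

-154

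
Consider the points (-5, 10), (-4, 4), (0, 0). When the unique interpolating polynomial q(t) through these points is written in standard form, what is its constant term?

0

Build the Lagrange basis polynomials:
L_0(t) = (t + 4)t / [5] = (1/5)t^2 + (4/5)t
L_1(t) = (t + 5)t / [-4] = -(1/4)t^2 - (5/4)t
L_2(t) = (t + 5)(t + 4) / [20] = (1/20)t^2 + (9/20)t + 1
q(t) = 10·L_0 + 4·L_1 + 0·L_2
Only the constant term is needed; take it from each L_i and combine:
10·(0) + 4·(0) + 0·(1) = 0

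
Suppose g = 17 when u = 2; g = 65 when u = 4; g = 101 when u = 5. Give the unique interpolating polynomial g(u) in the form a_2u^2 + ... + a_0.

Build the Lagrange basis polynomials:
L_0(u) = (u - 4)(u - 5) / [6] = (1/6)u^2 - (3/2)u + 10/3
L_1(u) = (u - 2)(u - 5) / [-2] = -(1/2)u^2 + (7/2)u - 5
L_2(u) = (u - 2)(u - 4) / [3] = (1/3)u^2 - 2u + 8/3
g(u) = 17·L_0 + 65·L_1 + 101·L_2
  17·L_0(u) = (17/6)u^2 - (51/2)u + 170/3
  65·L_1(u) = -(65/2)u^2 + (455/2)u - 325
  101·L_2(u) = (101/3)u^2 - 202u + 808/3
Adding term by term: 4u^2 + 1

g(u) = 4u^2 + 1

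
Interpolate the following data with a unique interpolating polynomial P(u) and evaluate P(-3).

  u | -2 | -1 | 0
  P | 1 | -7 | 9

33

L_0(-3) = (-2)·(-3)/[(-1)·(-2)] = 3
L_1(-3) = (-1)·(-3)/[(1)·(-1)] = -3
L_2(-3) = (-1)·(-2)/[(2)·(1)] = 1
Sum: 1·(3) + (-7)·(-3) + 9·(1) = 33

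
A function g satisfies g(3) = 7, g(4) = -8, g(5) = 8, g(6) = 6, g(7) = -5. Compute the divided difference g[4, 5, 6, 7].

3/2

g[4,5] = (8 - (-8)) / (5 - 4) = 16
g[5,6] = (6 - 8) / (6 - 5) = -2
g[6,7] = (-5 - 6) / (7 - 6) = -11
g[4,5,6] = (-2 - 16) / (6 - 4) = -9
g[5,6,7] = (-11 - (-2)) / (7 - 5) = -9/2
g[4,5,6,7] = (-9/2 - (-9)) / (7 - 4) = 3/2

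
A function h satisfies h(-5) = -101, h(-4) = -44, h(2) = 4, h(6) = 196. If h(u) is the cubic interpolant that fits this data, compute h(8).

Using Newton's divided-difference form:
h[-5,-4] = (-44 - (-101)) / (-4 - (-5)) = 57
h[-4,2] = (4 - (-44)) / (2 - (-4)) = 8
h[2,6] = (196 - 4) / (6 - 2) = 48
h[-5,-4,2] = (8 - 57) / (2 - (-5)) = -7
h[-4,2,6] = (48 - 8) / (6 - (-4)) = 4
h[-5,-4,2,6] = (4 - (-7)) / (6 - (-5)) = 1
h(8) = -101 + 57·(13) + (-7)·(13)·(12) + 1·(13)·(12)·(6) = 484

484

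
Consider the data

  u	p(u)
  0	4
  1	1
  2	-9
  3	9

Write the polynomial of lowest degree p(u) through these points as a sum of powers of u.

L_0(u) = (u - 1)(u - 2)(u - 3) / [-6] = -(1/6)u^3 + u^2 - (11/6)u + 1
L_1(u) = u(u - 2)(u - 3) / [2] = (1/2)u^3 - (5/2)u^2 + 3u
L_2(u) = u(u - 1)(u - 3) / [-2] = -(1/2)u^3 + 2u^2 - (3/2)u
L_3(u) = u(u - 1)(u - 2) / [6] = (1/6)u^3 - (1/2)u^2 + (1/3)u
p(u) = 4·L_0 + 1·L_1 + (-9)·L_2 + 9·L_3
  4·L_0(u) = -(2/3)u^3 + 4u^2 - (22/3)u + 4
  1·L_1(u) = (1/2)u^3 - (5/2)u^2 + 3u
  (-9)·L_2(u) = (9/2)u^3 - 18u^2 + (27/2)u
  9·L_3(u) = (3/2)u^3 - (9/2)u^2 + 3u
Adding term by term: (35/6)u^3 - 21u^2 + (73/6)u + 4

p(u) = (35/6)u^3 - 21u^2 + (73/6)u + 4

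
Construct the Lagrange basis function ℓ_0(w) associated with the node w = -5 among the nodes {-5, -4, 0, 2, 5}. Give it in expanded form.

ℓ_0(w) = (1/350)w^4 - (3/350)w^3 - (9/175)w^2 + (4/35)w

ℓ_0(w) = (w + 4)w(w - 2)(w - 5) / [(-1)·(-5)·(-7)·(-10)]
       = (w^4 - 3w^3 - 18w^2 + 40w) / (350)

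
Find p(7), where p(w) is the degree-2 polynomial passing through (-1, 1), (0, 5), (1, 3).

Evaluate each Lagrange basis at w = 7:
L_0(7) = (7)·(6)/[(-1)·(-2)] = 21
L_1(7) = (8)·(6)/[(1)·(-1)] = -48
L_2(7) = (8)·(7)/[(2)·(1)] = 28
Sum: 1·(21) + 5·(-48) + 3·(28) = -135

-135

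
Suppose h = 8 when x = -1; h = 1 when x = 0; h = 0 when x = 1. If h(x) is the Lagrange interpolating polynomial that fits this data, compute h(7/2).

Evaluate each Lagrange basis at x = 7/2:
L_0(7/2) = (7/2)·(5/2)/[(-1)·(-2)] = 35/8
L_1(7/2) = (9/2)·(5/2)/[(1)·(-1)] = -45/4
L_2(7/2) = (9/2)·(7/2)/[(2)·(1)] = 63/8
Sum: 8·(35/8) + 1·(-45/4) + 0 = 95/4

95/4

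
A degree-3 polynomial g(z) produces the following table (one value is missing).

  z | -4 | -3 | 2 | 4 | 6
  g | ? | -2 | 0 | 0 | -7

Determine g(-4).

34/21

The 4 known values determine g uniquely (degree ≤ 3).
Evaluate each Lagrange basis at z = -4:
L_0(-4) = (-6)·(-8)·(-10)/[(-5)·(-7)·(-9)] = 32/21
L_1(-4) = (-1)·(-8)·(-10)/[(5)·(-2)·(-4)] = -2
L_2(-4) = (-1)·(-6)·(-10)/[(7)·(2)·(-2)] = 15/7
L_3(-4) = (-1)·(-6)·(-8)/[(9)·(4)·(2)] = -2/3
Sum: (-2)·(32/21) + 0 + 0 + (-7)·(-2/3) = 34/21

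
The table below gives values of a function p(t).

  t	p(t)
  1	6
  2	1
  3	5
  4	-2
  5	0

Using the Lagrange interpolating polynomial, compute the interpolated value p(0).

Evaluate each Lagrange basis at t = 0:
L_0(0) = (-2)·(-3)·(-4)·(-5)/[(-1)·(-2)·(-3)·(-4)] = 5
L_1(0) = (-1)·(-3)·(-4)·(-5)/[(1)·(-1)·(-2)·(-3)] = -10
L_2(0) = (-1)·(-2)·(-4)·(-5)/[(2)·(1)·(-1)·(-2)] = 10
L_3(0) = (-1)·(-2)·(-3)·(-5)/[(3)·(2)·(1)·(-1)] = -5
L_4(0) = (-1)·(-2)·(-3)·(-4)/[(4)·(3)·(2)·(1)] = 1
Sum: 6·(5) + 1·(-10) + 5·(10) + (-2)·(-5) + 0 = 80

80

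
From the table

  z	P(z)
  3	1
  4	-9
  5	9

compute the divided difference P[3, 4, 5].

P[3,4] = (-9 - 1) / (4 - 3) = -10
P[4,5] = (9 - (-9)) / (5 - 4) = 18
P[3,4,5] = (18 - (-10)) / (5 - 3) = 14

14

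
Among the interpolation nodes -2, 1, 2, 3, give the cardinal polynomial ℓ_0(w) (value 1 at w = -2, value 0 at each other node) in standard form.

ℓ_0(w) = -(1/60)w^3 + (1/10)w^2 - (11/60)w + 1/10

ℓ_0(w) = (w - 1)(w - 2)(w - 3) / [(-3)·(-4)·(-5)]
       = (w^3 - 6w^2 + 11w - 6) / (-60)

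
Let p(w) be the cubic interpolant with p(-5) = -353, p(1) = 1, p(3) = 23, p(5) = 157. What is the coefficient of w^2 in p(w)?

-4

L_0(w) = (w - 1)(w - 3)(w - 5) / [-480] = -(1/480)w^3 + (3/160)w^2 - (23/480)w + 1/32
L_1(w) = (w + 5)(w - 3)(w - 5) / [48] = (1/48)w^3 - (1/16)w^2 - (25/48)w + 25/16
L_2(w) = (w + 5)(w - 1)(w - 5) / [-32] = -(1/32)w^3 + (1/32)w^2 + (25/32)w - 25/32
L_3(w) = (w + 5)(w - 1)(w - 3) / [80] = (1/80)w^3 + (1/80)w^2 - (17/80)w + 3/16
p(w) = (-353)·L_0 + 1·L_1 + 23·L_2 + 157·L_3
Only the coefficient of w^2 is needed; take it from each L_i and combine:
(-353)·(3/160) + 1·(-1/16) + 23·(1/32) + 157·(1/80) = -4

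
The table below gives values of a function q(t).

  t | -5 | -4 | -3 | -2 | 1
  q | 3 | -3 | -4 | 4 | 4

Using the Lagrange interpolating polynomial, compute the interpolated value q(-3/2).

Evaluate each Lagrange basis at t = -3/2:
L_0(-3/2) = (5/2)·(3/2)·(1/2)·(-5/2)/[(-1)·(-2)·(-3)·(-6)] = -25/192
L_1(-3/2) = (7/2)·(3/2)·(1/2)·(-5/2)/[(1)·(-1)·(-2)·(-5)] = 21/32
L_2(-3/2) = (7/2)·(5/2)·(1/2)·(-5/2)/[(2)·(1)·(-1)·(-4)] = -175/128
L_3(-3/2) = (7/2)·(5/2)·(3/2)·(-5/2)/[(3)·(2)·(1)·(-3)] = 175/96
L_4(-3/2) = (7/2)·(5/2)·(3/2)·(1/2)/[(6)·(5)·(4)·(3)] = 7/384
Sum: 3·(-25/192) + (-3)·(21/32) + (-4)·(-175/128) + 4·(175/96) + 4·(7/384) = 2011/192

2011/192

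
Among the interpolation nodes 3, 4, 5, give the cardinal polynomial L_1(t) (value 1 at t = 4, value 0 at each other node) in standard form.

L_1(t) = (t - 3)(t - 5) / [(1)·(-1)]
       = (t^2 - 8t + 15) / (-1)

L_1(t) = -t^2 + 8t - 15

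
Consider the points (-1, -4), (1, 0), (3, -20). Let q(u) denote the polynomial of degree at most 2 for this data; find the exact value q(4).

-39

Evaluate each Lagrange basis at u = 4:
L_0(4) = (3)·(1)/[(-2)·(-4)] = 3/8
L_1(4) = (5)·(1)/[(2)·(-2)] = -5/4
L_2(4) = (5)·(3)/[(4)·(2)] = 15/8
Sum: (-4)·(3/8) + 0 + (-20)·(15/8) = -39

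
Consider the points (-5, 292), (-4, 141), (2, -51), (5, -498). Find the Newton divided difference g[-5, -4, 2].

17

g[-5,-4] = (141 - 292) / (-4 - (-5)) = -151
g[-4,2] = (-51 - 141) / (2 - (-4)) = -32
g[-5,-4,2] = (-32 - (-151)) / (2 - (-5)) = 17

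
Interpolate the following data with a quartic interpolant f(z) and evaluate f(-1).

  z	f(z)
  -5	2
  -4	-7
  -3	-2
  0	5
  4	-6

Using Newton's divided-difference form:
f[-5,-4] = (-7 - 2) / (-4 - (-5)) = -9
f[-4,-3] = (-2 - (-7)) / (-3 - (-4)) = 5
f[-3,0] = (5 - (-2)) / (0 - (-3)) = 7/3
f[0,4] = (-6 - 5) / (4 - 0) = -11/4
f[-5,-4,-3] = (5 - (-9)) / (-3 - (-5)) = 7
f[-4,-3,0] = (7/3 - 5) / (0 - (-4)) = -2/3
f[-3,0,4] = (-11/4 - 7/3) / (4 - (-3)) = -61/84
f[-5,-4,-3,0] = (-2/3 - 7) / (0 - (-5)) = -23/15
f[-4,-3,0,4] = (-61/84 - (-2/3)) / (4 - (-4)) = -5/672
f[-5,-4,-3,0,4] = (-5/672 - (-23/15)) / (4 - (-5)) = 1709/10080
f(-1) = 2 + (-9)·(4) + 7·(4)·(3) + (-23/15)·(4)·(3)·(2) + (1709/10080)·(4)·(3)·(2)·(-1) = 767/84

767/84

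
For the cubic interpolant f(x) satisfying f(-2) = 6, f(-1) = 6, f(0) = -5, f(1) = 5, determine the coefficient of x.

L_0(x) = (x + 1)x(x - 1) / [-6] = -(1/6)x^3 + (1/6)x
L_1(x) = (x + 2)x(x - 1) / [2] = (1/2)x^3 + (1/2)x^2 - x
L_2(x) = (x + 2)(x + 1)(x - 1) / [-2] = -(1/2)x^3 - x^2 + (1/2)x + 1
L_3(x) = (x + 2)(x + 1)x / [6] = (1/6)x^3 + (1/2)x^2 + (1/3)x
f(x) = 6·L_0 + 6·L_1 + (-5)·L_2 + 5·L_3
Only the coefficient of x is needed; take it from each L_i and combine:
6·(1/6) + 6·(-1) + (-5)·(1/2) + 5·(1/3) = -35/6

-35/6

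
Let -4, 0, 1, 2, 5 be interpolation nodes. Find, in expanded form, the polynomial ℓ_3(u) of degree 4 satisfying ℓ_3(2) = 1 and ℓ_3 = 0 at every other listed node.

ℓ_3(u) = -(1/36)u^4 + (1/18)u^3 + (19/36)u^2 - (5/9)u

ℓ_3(u) = (u + 4)u(u - 1)(u - 5) / [(6)·(2)·(1)·(-3)]
       = (u^4 - 2u^3 - 19u^2 + 20u) / (-36)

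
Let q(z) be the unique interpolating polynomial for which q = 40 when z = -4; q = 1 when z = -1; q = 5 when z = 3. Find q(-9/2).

Evaluate each Lagrange basis at z = -9/2:
L_0(-9/2) = (-7/2)·(-15/2)/[(-3)·(-7)] = 5/4
L_1(-9/2) = (-1/2)·(-15/2)/[(3)·(-4)] = -5/16
L_2(-9/2) = (-1/2)·(-7/2)/[(7)·(4)] = 1/16
Sum: 40·(5/4) + 1·(-5/16) + 5·(1/16) = 50

50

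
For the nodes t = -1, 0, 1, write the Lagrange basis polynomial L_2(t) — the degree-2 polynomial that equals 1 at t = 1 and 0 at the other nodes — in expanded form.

L_2(t) = (1/2)t^2 + (1/2)t

L_2(t) = (t + 1)t / [(2)·(1)]
       = (t^2 + t) / (2)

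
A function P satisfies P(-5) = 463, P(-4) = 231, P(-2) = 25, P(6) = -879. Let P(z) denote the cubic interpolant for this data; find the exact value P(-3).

93

Evaluate each Lagrange basis at z = -3:
L_0(-3) = (1)·(-1)·(-9)/[(-1)·(-3)·(-11)] = -3/11
L_1(-3) = (2)·(-1)·(-9)/[(1)·(-2)·(-10)] = 9/10
L_2(-3) = (2)·(1)·(-9)/[(3)·(2)·(-8)] = 3/8
L_3(-3) = (2)·(1)·(-1)/[(11)·(10)·(8)] = -1/440
Sum: 463·(-3/11) + 231·(9/10) + 25·(3/8) + (-879)·(-1/440) = 93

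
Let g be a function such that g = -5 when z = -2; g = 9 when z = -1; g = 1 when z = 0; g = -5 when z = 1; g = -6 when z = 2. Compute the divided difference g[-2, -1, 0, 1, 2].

g[-2,-1] = (9 - (-5)) / (-1 - (-2)) = 14
g[-1,0] = (1 - 9) / (0 - (-1)) = -8
g[0,1] = (-5 - 1) / (1 - 0) = -6
g[1,2] = (-6 - (-5)) / (2 - 1) = -1
g[-2,-1,0] = (-8 - 14) / (0 - (-2)) = -11
g[-1,0,1] = (-6 - (-8)) / (1 - (-1)) = 1
g[0,1,2] = (-1 - (-6)) / (2 - 0) = 5/2
g[-2,-1,0,1] = (1 - (-11)) / (1 - (-2)) = 4
g[-1,0,1,2] = (5/2 - 1) / (2 - (-1)) = 1/2
g[-2,-1,0,1,2] = (1/2 - 4) / (2 - (-2)) = -7/8

-7/8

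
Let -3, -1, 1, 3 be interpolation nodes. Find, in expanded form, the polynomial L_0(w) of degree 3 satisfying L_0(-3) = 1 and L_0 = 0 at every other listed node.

L_0(w) = -(1/48)w^3 + (1/16)w^2 + (1/48)w - 1/16

L_0(w) = (w + 1)(w - 1)(w - 3) / [(-2)·(-4)·(-6)]
       = (w^3 - 3w^2 - w + 3) / (-48)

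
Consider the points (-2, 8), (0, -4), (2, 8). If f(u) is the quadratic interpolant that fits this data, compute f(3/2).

Evaluate each Lagrange basis at u = 3/2:
L_0(3/2) = (3/2)·(-1/2)/[(-2)·(-4)] = -3/32
L_1(3/2) = (7/2)·(-1/2)/[(2)·(-2)] = 7/16
L_2(3/2) = (7/2)·(3/2)/[(4)·(2)] = 21/32
Sum: 8·(-3/32) + (-4)·(7/16) + 8·(21/32) = 11/4

11/4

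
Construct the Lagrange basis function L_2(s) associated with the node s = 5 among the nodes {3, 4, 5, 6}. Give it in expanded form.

L_2(s) = (s - 3)(s - 4)(s - 6) / [(2)·(1)·(-1)]
       = (s^3 - 13s^2 + 54s - 72) / (-2)

L_2(s) = -(1/2)s^3 + (13/2)s^2 - 27s + 36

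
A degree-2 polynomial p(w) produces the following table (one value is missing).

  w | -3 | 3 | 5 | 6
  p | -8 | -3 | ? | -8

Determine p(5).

The 3 known values determine p uniquely (degree ≤ 2).
L_0(5) = (2)·(-1)/[(-6)·(-9)] = -1/27
L_1(5) = (8)·(-1)/[(6)·(-3)] = 4/9
L_2(5) = (8)·(2)/[(9)·(3)] = 16/27
Sum: (-8)·(-1/27) + (-3)·(4/9) + (-8)·(16/27) = -52/9

-52/9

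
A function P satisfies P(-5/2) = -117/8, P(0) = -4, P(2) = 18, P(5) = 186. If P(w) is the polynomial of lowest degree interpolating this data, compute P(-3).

Using Newton's divided-difference form:
P[-5/2,0] = (-4 - (-117/8)) / (0 - (-5/2)) = 17/4
P[0,2] = (18 - (-4)) / (2 - 0) = 11
P[2,5] = (186 - 18) / (5 - 2) = 56
P[-5/2,0,2] = (11 - 17/4) / (2 - (-5/2)) = 3/2
P[0,2,5] = (56 - 11) / (5 - 0) = 9
P[-5/2,0,2,5] = (9 - 3/2) / (5 - (-5/2)) = 1
P(-3) = -117/8 + (17/4)·(-1/2) + (3/2)·(-1/2)·(-3) + 1·(-1/2)·(-3)·(-5) = -22

-22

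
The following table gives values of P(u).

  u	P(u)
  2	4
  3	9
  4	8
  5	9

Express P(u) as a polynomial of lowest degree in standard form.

P(u) = (4/3)u^3 - 15u^2 + (164/3)u - 56

Build the Lagrange basis polynomials:
L_0(u) = (u - 3)(u - 4)(u - 5) / [-6] = -(1/6)u^3 + 2u^2 - (47/6)u + 10
L_1(u) = (u - 2)(u - 4)(u - 5) / [2] = (1/2)u^3 - (11/2)u^2 + 19u - 20
L_2(u) = (u - 2)(u - 3)(u - 5) / [-2] = -(1/2)u^3 + 5u^2 - (31/2)u + 15
L_3(u) = (u - 2)(u - 3)(u - 4) / [6] = (1/6)u^3 - (3/2)u^2 + (13/3)u - 4
P(u) = 4·L_0 + 9·L_1 + 8·L_2 + 9·L_3
  4·L_0(u) = -(2/3)u^3 + 8u^2 - (94/3)u + 40
  9·L_1(u) = (9/2)u^3 - (99/2)u^2 + 171u - 180
  8·L_2(u) = -4u^3 + 40u^2 - 124u + 120
  9·L_3(u) = (3/2)u^3 - (27/2)u^2 + 39u - 36
Adding term by term: (4/3)u^3 - 15u^2 + (164/3)u - 56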